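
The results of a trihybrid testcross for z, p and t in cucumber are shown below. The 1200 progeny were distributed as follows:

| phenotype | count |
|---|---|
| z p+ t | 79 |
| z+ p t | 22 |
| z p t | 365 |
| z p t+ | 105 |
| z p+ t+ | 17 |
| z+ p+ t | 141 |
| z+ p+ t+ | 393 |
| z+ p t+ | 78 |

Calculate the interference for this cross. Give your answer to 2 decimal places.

0.16

The two most frequent reciprocal classes, z+ p+ t+ and z p t, are the parental types, so the F1 was z+ p+ t+ / z p t.
The two rarest classes, z p+ t+ and z+ p t, are the double crossovers. Comparing them with the parentals, only the z allele has switched, so z is the middle locus and the order is t – z – p.
t–z: (246 + 39)/1200 = 0.2375; z–p: (157 + 39)/1200 = 0.1633.
Expected DCO frequency = 0.2375 × 0.1633 ≈ 0.03878; observed = 39/1200 ≈ 0.03250.
Coefficient of coincidence = 0.03250/0.03878 ≈ 0.84; interference = 1 − 0.84 = 0.16.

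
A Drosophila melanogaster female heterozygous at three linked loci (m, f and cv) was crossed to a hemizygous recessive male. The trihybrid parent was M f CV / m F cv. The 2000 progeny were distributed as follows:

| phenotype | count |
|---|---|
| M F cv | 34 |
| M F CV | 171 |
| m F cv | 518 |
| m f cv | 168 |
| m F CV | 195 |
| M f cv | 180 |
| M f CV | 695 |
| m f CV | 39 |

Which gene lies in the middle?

m

The two rarest classes, m f CV and M F cv, are the double crossovers. Comparing them with the parentals, only the m allele has switched, so m is the middle locus and the order is cv – m – f.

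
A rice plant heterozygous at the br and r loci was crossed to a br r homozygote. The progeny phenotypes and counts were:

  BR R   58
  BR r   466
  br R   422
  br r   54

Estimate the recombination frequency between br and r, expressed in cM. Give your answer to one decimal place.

11.2 cM

The two most frequent classes, BR r (466) and br R (422), are the parental types, so the F1 was BR r / br R.
The recombinant classes are BR R and br r: 58 + 54 = 112.
Recombination frequency = 112/1000 = 0.1120 ≈ 11.2%, i.e. 11.2 cM.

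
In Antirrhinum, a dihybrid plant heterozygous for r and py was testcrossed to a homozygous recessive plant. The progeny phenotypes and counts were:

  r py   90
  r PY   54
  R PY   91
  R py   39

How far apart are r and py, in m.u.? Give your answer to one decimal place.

The two most frequent classes, R PY (91) and r py (90), are the parental types, so the F1 was R PY / r py.
The recombinant classes are R py and r PY: 39 + 54 = 93.
Recombination frequency = 93/274 = 0.3394 ≈ 33.9%, i.e. 33.9 m.u.

33.9 m.u.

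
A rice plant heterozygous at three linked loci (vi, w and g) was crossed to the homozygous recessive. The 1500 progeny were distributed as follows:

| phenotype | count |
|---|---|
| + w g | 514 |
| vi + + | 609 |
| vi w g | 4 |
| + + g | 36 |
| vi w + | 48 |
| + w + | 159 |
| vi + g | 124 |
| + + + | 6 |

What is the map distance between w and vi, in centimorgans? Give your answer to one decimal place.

The two most frequent reciprocal classes, + w g and vi + +, are the parental types, so the F1 was + w g / vi + +.
The two rarest classes, vi w g and + + +, are the double crossovers. Comparing them with the parentals, only the vi allele has switched, so vi is the middle locus and the order is g – vi – w.
Crossovers in the vi–w interval produce the single-crossover classes + + g and vi w + (36 + 48 = 84) plus the double crossovers (10).
RF(vi–w) = (84 + 10) / 1500 = 94/1500 = 0.0627 → 6.3 centimorgans.

6.3 centimorgans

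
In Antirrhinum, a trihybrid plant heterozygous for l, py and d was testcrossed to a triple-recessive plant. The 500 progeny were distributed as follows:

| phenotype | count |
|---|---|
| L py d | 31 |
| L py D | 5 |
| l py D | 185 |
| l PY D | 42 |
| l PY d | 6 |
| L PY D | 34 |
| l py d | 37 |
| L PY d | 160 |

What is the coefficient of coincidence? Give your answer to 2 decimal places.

The two most frequent reciprocal classes, L PY d and l py D, are the parental types, so the F1 was L PY d / l py D.
The two rarest classes, l PY d and L py D, are the double crossovers. Comparing them with the parentals, only the l allele has switched, so l is the middle locus and the order is d – l – py.
d–l: (71 + 11)/500 = 0.1640; l–py: (73 + 11)/500 = 0.1680.
Expected DCO frequency = 0.1640 × 0.1680 ≈ 0.02755; observed = 11/500 ≈ 0.02200.
Coefficient of coincidence = 0.02200/0.02755 ≈ 0.80.

0.80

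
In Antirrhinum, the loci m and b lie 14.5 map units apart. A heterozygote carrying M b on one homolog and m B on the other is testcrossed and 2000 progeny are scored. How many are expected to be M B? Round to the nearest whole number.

A map distance of 14.5 map units corresponds to a recombination frequency of 0.145.
The F1 is M b / m B, so M B is a recombinant gamete class with expected frequency r/2 = 0.145/2 = 0.0725.
Expected number = 0.0725 × 2000 = 145.00 ≈ 145.

145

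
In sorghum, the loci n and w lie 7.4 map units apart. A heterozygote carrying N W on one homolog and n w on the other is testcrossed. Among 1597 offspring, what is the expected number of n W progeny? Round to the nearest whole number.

A map distance of 7.4 map units corresponds to a recombination frequency of 0.074.
The F1 is N W / n w, so n W is a recombinant gamete class with expected frequency r/2 = 0.074/2 = 0.0370.
Expected number = 0.0370 × 1597 = 59.09 ≈ 59.

59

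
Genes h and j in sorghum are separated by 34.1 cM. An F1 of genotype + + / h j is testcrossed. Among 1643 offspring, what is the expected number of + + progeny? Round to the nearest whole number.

541

A map distance of 34.1 cM corresponds to a recombination frequency of 0.341.
The F1 is + + / h j, so + + is a parental gamete class with expected frequency (1 − r)/2 = 0.659/2 = 0.3295.
Expected number = 0.3295 × 1643 = 541.37 ≈ 541.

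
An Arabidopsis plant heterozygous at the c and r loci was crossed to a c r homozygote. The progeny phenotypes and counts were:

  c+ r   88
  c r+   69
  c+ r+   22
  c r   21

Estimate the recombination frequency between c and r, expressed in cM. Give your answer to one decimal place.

The two most frequent classes, c+ r (88) and c r+ (69), are the parental types, so the F1 was c+ r / c r+.
The recombinant classes are c+ r+ and c r: 22 + 21 = 43.
Recombination frequency = 43/200 = 0.2150 ≈ 21.5%, i.e. 21.5 cM.

21.5 cM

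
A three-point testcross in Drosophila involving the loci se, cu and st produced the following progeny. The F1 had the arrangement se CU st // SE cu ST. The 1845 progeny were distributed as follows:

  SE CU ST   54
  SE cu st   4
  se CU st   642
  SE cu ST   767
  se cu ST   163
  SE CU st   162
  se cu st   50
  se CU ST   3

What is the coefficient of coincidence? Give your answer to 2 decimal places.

The two rarest classes, se CU ST and SE cu st, are the double crossovers. Comparing them with the parentals, only the st allele has switched, so st is the middle locus and the order is se – st – cu.
se–st: (325 + 7)/1845 = 0.1799; st–cu: (104 + 7)/1845 = 0.0602.
Expected DCO frequency = 0.1799 × 0.0602 ≈ 0.01083; observed = 7/1845 ≈ 0.00379.
Coefficient of coincidence = 0.00379/0.01083 ≈ 0.35.

0.35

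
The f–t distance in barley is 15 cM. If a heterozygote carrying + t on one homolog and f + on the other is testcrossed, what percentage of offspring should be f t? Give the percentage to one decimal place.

7.5%

A map distance of 15 cM corresponds to a recombination frequency of 0.150.
The F1 is + t / f +, so f t is a recombinant gamete class with expected frequency r/2 = 0.150/2 = 0.0750.
That is 0.0750 = 7.5% of the progeny.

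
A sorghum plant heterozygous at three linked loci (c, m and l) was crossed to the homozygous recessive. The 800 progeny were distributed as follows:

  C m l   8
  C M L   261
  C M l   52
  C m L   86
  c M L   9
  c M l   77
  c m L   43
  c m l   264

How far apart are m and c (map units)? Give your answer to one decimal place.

22.5 map units

The two most frequent reciprocal classes, C M L and c m l, are the parental types, so the F1 was C M L / c m l.
The two rarest classes, c M L and C m l, are the double crossovers. Comparing them with the parentals, only the c allele has switched, so c is the middle locus and the order is l – c – m.
Crossovers in the c–m interval produce the single-crossover classes C m L and c M l (86 + 77 = 163) plus the double crossovers (17).
RF(c–m) = (163 + 17) / 800 = 180/800 = 0.2250 → 22.5 map units.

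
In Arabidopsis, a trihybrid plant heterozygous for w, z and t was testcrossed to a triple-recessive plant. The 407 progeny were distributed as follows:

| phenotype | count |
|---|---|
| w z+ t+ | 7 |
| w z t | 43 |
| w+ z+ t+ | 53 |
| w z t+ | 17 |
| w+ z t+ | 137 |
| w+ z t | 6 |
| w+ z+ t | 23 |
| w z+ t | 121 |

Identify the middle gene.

The two most frequent reciprocal classes, w+ z t+ and w z+ t, are the parental types, so the F1 was w+ z t+ / w z+ t.
The two rarest classes, w+ z t and w z+ t+, are the double crossovers. Comparing them with the parentals, only the t allele has switched, so t is the middle locus and the order is z – t – w.

t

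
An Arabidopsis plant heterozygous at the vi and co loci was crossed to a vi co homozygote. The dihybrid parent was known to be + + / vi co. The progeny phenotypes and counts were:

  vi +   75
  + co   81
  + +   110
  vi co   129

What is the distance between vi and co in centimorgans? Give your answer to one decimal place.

The recombinant classes are + co and vi +: 81 + 75 = 156.
Recombination frequency = 156/395 = 0.3949 ≈ 39.5%, i.e. 39.5 centimorgans.

39.5 centimorgans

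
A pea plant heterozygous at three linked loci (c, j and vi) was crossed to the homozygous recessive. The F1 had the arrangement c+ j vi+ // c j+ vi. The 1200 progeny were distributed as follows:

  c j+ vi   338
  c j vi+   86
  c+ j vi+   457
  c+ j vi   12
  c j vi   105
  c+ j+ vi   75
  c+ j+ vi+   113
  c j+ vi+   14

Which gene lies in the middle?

The two rarest classes, c+ j vi and c j+ vi+, are the double crossovers. Comparing them with the parentals, only the vi allele has switched, so vi is the middle locus and the order is j – vi – c.

vi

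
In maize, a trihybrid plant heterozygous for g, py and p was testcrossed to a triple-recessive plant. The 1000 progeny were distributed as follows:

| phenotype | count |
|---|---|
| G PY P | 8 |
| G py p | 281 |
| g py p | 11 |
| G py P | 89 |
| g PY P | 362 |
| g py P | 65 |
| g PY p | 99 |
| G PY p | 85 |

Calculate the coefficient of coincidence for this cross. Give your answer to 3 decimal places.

0.543

The two most frequent reciprocal classes, g PY P and G py p, are the parental types, so the F1 was g PY P / G py p.
The two rarest classes, G PY P and g py p, are the double crossovers. Comparing them with the parentals, only the g allele has switched, so g is the middle locus and the order is py – g – p.
py–g: (150 + 19)/1000 = 0.1690; g–p: (188 + 19)/1000 = 0.2070.
Expected DCO frequency = 0.1690 × 0.2070 ≈ 0.03498; observed = 19/1000 ≈ 0.01900.
Coefficient of coincidence = 0.01900/0.03498 ≈ 0.543.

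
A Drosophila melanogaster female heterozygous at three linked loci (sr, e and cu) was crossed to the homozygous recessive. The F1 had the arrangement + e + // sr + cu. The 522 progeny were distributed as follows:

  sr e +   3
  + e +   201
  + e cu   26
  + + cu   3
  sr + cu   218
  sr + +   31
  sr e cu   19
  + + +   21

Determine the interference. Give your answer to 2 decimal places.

The two rarest classes, sr e + and + + cu, are the double crossovers. Comparing them with the parentals, only the sr allele has switched, so sr is the middle locus and the order is e – sr – cu.
e–sr: (40 + 6)/522 = 0.0881; sr–cu: (57 + 6)/522 = 0.1207.
Expected DCO frequency = 0.0881 × 0.1207 ≈ 0.01063; observed = 6/522 ≈ 0.01149.
Coefficient of coincidence = 0.01149/0.01063 ≈ 1.08; interference = 1 − 1.08 = -0.08.

-0.08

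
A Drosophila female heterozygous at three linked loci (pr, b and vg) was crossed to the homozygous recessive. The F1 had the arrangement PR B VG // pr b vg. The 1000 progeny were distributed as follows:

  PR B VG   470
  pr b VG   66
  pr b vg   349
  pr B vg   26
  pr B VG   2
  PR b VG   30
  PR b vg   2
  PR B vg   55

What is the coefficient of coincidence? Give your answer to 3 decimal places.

The two rarest classes, pr B VG and PR b vg, are the double crossovers. Comparing them with the parentals, only the pr allele has switched, so pr is the middle locus and the order is vg – pr – b.
vg–pr: (121 + 4)/1000 = 0.1250; pr–b: (56 + 4)/1000 = 0.0600.
Expected DCO frequency = 0.1250 × 0.0600 ≈ 0.00750; observed = 4/1000 ≈ 0.00400.
Coefficient of coincidence = 0.00400/0.00750 ≈ 0.533.

0.533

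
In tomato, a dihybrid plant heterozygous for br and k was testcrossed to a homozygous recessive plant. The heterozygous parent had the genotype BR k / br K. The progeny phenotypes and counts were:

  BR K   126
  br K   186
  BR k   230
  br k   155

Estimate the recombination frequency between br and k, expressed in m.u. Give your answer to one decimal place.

40.3 m.u.

The recombinant classes are BR K and br k: 126 + 155 = 281.
Recombination frequency = 281/697 = 0.4032 ≈ 40.3%, i.e. 40.3 m.u.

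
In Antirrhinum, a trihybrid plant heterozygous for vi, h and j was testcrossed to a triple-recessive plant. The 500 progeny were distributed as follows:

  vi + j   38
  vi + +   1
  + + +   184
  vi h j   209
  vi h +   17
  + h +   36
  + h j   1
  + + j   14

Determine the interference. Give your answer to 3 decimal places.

The two most frequent reciprocal classes, + + + and vi h j, are the parental types, so the F1 was + + + / vi h j.
The two rarest classes, vi + + and + h j, are the double crossovers. Comparing them with the parentals, only the vi allele has switched, so vi is the middle locus and the order is j – vi – h.
j–vi: (31 + 2)/500 = 0.0660; vi–h: (74 + 2)/500 = 0.1520.
Expected DCO frequency = 0.0660 × 0.1520 ≈ 0.01003; observed = 2/500 ≈ 0.00400.
Coefficient of coincidence = 0.00400/0.01003 ≈ 0.399; interference = 1 − 0.399 = 0.601.

0.601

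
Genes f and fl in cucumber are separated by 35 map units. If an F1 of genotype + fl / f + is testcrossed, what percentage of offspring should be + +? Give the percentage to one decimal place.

A map distance of 35 map units corresponds to a recombination frequency of 0.350.
The F1 is + fl / f +, so + + is a recombinant gamete class with expected frequency r/2 = 0.350/2 = 0.1750.
That is 0.1750 = 17.5% of the progeny.

17.5%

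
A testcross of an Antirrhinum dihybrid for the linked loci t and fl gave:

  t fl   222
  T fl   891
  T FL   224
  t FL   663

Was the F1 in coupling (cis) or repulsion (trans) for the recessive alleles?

The two most frequent classes are T fl (891) and t FL (663); these are the parental (non-recombinant) types.
So the F1 carried T fl on one chromosome and t FL on the other — the recessive alleles are on opposite chromosomes (trans / repulsion).

trans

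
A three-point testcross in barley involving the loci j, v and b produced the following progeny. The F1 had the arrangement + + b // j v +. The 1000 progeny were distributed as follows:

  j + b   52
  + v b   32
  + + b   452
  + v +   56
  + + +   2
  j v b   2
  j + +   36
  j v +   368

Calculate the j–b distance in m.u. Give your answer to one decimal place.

The two rarest classes, + + + and j v b, are the double crossovers. Comparing them with the parentals, only the b allele has switched, so b is the middle locus and the order is v – b – j.
Crossovers in the b–j interval produce the single-crossover classes j + b and + v + (52 + 56 = 108) plus the double crossovers (4).
RF(b–j) = (108 + 4) / 1000 = 112/1000 = 0.1120 → 11.2 m.u.

11.2 m.u.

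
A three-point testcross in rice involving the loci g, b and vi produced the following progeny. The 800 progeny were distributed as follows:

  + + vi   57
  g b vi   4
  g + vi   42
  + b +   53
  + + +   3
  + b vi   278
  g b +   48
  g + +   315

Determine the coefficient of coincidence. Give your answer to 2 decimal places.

0.49

The two most frequent reciprocal classes, + b vi and g + +, are the parental types, so the F1 was + b vi / g + +.
The two rarest classes, g b vi and + + +, are the double crossovers. Comparing them with the parentals, only the g allele has switched, so g is the middle locus and the order is vi – g – b.
vi–g: (95 + 7)/800 = 0.1275; g–b: (105 + 7)/800 = 0.1400.
Expected DCO frequency = 0.1275 × 0.1400 ≈ 0.01785; observed = 7/800 ≈ 0.00875.
Coefficient of coincidence = 0.00875/0.01785 ≈ 0.49.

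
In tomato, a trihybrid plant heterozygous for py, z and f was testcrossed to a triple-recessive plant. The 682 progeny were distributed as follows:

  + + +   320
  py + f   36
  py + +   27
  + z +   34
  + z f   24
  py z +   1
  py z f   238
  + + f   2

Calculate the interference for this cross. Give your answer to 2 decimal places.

The two most frequent reciprocal classes, py z f and + + +, are the parental types, so the F1 was py z f / + + +.
The two rarest classes, py z + and + + f, are the double crossovers. Comparing them with the parentals, only the f allele has switched, so f is the middle locus and the order is py – f – z.
py–f: (51 + 3)/682 = 0.0792; f–z: (70 + 3)/682 = 0.1070.
Expected DCO frequency = 0.0792 × 0.1070 ≈ 0.00847; observed = 3/682 ≈ 0.00440.
Coefficient of coincidence = 0.00440/0.00847 ≈ 0.52; interference = 1 − 0.52 = 0.48.

0.48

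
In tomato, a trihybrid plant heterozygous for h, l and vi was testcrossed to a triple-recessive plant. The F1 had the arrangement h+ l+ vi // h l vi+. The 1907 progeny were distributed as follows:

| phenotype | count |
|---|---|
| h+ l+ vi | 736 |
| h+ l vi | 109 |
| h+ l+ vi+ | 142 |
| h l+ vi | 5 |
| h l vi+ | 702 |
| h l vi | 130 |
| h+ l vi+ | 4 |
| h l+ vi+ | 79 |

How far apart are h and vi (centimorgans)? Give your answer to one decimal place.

The two rarest classes, h l+ vi and h+ l vi+, are the double crossovers. Comparing them with the parentals, only the h allele has switched, so h is the middle locus and the order is l – h – vi.
Crossovers in the h–vi interval produce the single-crossover classes h+ l+ vi+ and h l vi (142 + 130 = 272) plus the double crossovers (9).
RF(h–vi) = (272 + 9) / 1907 = 281/1907 = 0.1474 → 14.7 centimorgans.

14.7 centimorgans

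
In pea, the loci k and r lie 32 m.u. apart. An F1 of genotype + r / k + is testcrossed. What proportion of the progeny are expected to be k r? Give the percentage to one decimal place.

A map distance of 32 m.u. corresponds to a recombination frequency of 0.320.
The F1 is + r / k +, so k r is a recombinant gamete class with expected frequency r/2 = 0.320/2 = 0.1600.
That is 0.1600 = 16.0% of the progeny.

16.0%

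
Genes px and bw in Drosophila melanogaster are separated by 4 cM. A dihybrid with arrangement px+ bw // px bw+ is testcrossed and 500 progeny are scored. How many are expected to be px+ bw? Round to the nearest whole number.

240

A map distance of 4 cM corresponds to a recombination frequency of 0.040.
The F1 is px+ bw / px bw+, so px+ bw is a parental gamete class with expected frequency (1 − r)/2 = 0.960/2 = 0.4800.
Expected number = 0.4800 × 500 = 240.00 ≈ 240.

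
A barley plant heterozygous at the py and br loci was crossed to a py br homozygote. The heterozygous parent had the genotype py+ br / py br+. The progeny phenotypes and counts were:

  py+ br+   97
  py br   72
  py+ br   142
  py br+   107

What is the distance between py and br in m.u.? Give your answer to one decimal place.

The recombinant classes are py+ br+ and py br: 97 + 72 = 169.
Recombination frequency = 169/418 = 0.4043 ≈ 40.4%, i.e. 40.4 m.u.

40.4 m.u.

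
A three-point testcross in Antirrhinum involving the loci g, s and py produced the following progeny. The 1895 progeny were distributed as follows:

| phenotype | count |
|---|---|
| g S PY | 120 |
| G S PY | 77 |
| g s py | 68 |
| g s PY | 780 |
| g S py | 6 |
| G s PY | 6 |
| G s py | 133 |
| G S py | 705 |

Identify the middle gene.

g

The two most frequent reciprocal classes, G S py and g s PY, are the parental types, so the F1 was G S py / g s PY.
The two rarest classes, g S py and G s PY, are the double crossovers. Comparing them with the parentals, only the g allele has switched, so g is the middle locus and the order is s – g – py.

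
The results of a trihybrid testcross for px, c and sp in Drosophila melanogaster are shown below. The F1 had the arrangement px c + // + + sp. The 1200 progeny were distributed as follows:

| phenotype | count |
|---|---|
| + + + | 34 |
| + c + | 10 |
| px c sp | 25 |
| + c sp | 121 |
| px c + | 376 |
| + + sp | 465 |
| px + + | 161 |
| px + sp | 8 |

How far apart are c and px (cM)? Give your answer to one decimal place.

25.0 cM

The two rarest classes, + c + and px + sp, are the double crossovers. Comparing them with the parentals, only the px allele has switched, so px is the middle locus and the order is c – px – sp.
Crossovers in the c–px interval produce the single-crossover classes px + + and + c sp (161 + 121 = 282) plus the double crossovers (18).
RF(c–px) = (282 + 18) / 1200 = 300/1200 = 0.2500 → 25.0 cM.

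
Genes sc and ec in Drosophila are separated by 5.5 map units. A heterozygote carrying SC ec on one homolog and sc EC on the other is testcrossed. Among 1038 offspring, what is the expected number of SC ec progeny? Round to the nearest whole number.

490

A map distance of 5.5 map units corresponds to a recombination frequency of 0.055.
The F1 is SC ec / sc EC, so SC ec is a parental gamete class with expected frequency (1 − r)/2 = 0.945/2 = 0.4725.
Expected number = 0.4725 × 1038 = 490.45 ≈ 490.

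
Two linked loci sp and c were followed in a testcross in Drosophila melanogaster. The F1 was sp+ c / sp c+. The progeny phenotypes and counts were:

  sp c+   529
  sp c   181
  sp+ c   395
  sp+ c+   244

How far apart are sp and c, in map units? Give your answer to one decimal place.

31.5 map units

The recombinant classes are sp+ c+ and sp c: 244 + 181 = 425.
Recombination frequency = 425/1349 = 0.3150 ≈ 31.5%, i.e. 31.5 map units.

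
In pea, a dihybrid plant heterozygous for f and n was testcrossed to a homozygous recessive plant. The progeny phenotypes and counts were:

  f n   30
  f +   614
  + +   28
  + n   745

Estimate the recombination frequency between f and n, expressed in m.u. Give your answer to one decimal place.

The two most frequent classes, + n (745) and f + (614), are the parental types, so the F1 was + n / f +.
The recombinant classes are + + and f n: 28 + 30 = 58.
Recombination frequency = 58/1417 = 0.0409 ≈ 4.1%, i.e. 4.1 m.u.

4.1 m.u.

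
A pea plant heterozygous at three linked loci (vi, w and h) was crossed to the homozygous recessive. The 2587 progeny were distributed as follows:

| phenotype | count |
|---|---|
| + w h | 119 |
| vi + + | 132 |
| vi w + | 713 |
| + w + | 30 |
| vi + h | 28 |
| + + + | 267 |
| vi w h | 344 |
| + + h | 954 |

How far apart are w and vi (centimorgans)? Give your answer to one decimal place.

The two most frequent reciprocal classes, vi w + and + + h, are the parental types, so the F1 was vi w + / + + h.
The two rarest classes, + w + and vi + h, are the double crossovers. Comparing them with the parentals, only the vi allele has switched, so vi is the middle locus and the order is h – vi – w.
Crossovers in the vi–w interval produce the single-crossover classes vi + + and + w h (132 + 119 = 251) plus the double crossovers (58).
RF(vi–w) = (251 + 58) / 2587 = 309/2587 = 0.1194 → 11.9 centimorgans.

11.9 centimorgans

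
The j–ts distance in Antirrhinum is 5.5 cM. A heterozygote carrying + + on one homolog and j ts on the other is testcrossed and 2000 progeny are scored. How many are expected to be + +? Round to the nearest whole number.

945

A map distance of 5.5 cM corresponds to a recombination frequency of 0.055.
The F1 is + + / j ts, so + + is a parental gamete class with expected frequency (1 − r)/2 = 0.945/2 = 0.4725.
Expected number = 0.4725 × 2000 = 945.00 ≈ 945.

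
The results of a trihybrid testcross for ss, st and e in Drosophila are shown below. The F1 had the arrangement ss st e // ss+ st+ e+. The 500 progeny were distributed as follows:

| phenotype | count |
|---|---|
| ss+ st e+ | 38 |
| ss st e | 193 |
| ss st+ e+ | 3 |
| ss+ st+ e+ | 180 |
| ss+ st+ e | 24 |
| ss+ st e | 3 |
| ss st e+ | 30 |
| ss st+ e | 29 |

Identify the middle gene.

ss

The two rarest classes, ss+ st e and ss st+ e+, are the double crossovers. Comparing them with the parentals, only the ss allele has switched, so ss is the middle locus and the order is e – ss – st.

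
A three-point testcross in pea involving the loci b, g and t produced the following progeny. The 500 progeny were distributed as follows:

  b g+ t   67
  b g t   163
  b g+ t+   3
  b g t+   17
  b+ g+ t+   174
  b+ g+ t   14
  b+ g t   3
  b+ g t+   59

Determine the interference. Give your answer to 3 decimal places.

The two most frequent reciprocal classes, b g t and b+ g+ t+, are the parental types, so the F1 was b g t / b+ g+ t+.
The two rarest classes, b+ g t and b g+ t+, are the double crossovers. Comparing them with the parentals, only the b allele has switched, so b is the middle locus and the order is g – b – t.
g–b: (126 + 6)/500 = 0.2640; b–t: (31 + 6)/500 = 0.0740.
Expected DCO frequency = 0.2640 × 0.0740 ≈ 0.01954; observed = 6/500 ≈ 0.01200.
Coefficient of coincidence = 0.01200/0.01954 ≈ 0.614; interference = 1 − 0.614 = 0.386.

0.386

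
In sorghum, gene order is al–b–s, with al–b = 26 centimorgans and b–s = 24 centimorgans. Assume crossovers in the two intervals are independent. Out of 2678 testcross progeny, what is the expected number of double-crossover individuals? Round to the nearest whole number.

Map distances give recombination frequencies of 0.260 and 0.240 for the two intervals.
With no interference, expected double-crossover frequency = 0.260 × 0.240 = 0.06240.
Expected number = 0.06240 × 2678 = 167.11 ≈ 167.

167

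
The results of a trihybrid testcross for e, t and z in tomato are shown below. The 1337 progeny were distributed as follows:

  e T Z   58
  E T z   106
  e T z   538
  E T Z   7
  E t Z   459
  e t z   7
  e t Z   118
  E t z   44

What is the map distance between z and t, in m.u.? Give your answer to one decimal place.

8.7 m.u.

The two most frequent reciprocal classes, E t Z and e T z, are the parental types, so the F1 was E t Z / e T z.
The two rarest classes, E T Z and e t z, are the double crossovers. Comparing them with the parentals, only the t allele has switched, so t is the middle locus and the order is z – t – e.
Crossovers in the z–t interval produce the single-crossover classes E t z and e T Z (44 + 58 = 102) plus the double crossovers (14).
RF(z–t) = (102 + 14) / 1337 = 116/1337 = 0.0868 → 8.7 m.u.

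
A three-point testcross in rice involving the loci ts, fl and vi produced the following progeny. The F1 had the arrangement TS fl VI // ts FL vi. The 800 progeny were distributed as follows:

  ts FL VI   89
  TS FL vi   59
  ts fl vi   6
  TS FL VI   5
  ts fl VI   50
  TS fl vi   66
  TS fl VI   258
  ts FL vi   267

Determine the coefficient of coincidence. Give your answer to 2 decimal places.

0.44

The two rarest classes, TS FL VI and ts fl vi, are the double crossovers. Comparing them with the parentals, only the fl allele has switched, so fl is the middle locus and the order is ts – fl – vi.
ts–fl: (109 + 11)/800 = 0.1500; fl–vi: (155 + 11)/800 = 0.2075.
Expected DCO frequency = 0.1500 × 0.2075 ≈ 0.03112; observed = 11/800 ≈ 0.01375.
Coefficient of coincidence = 0.01375/0.03112 ≈ 0.44.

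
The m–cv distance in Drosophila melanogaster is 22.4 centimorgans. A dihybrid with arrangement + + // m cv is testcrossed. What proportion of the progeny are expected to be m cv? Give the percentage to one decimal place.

38.8%

A map distance of 22.4 centimorgans corresponds to a recombination frequency of 0.224.
The F1 is + + / m cv, so m cv is a parental gamete class with expected frequency (1 − r)/2 = 0.776/2 = 0.3880.
That is 0.3880 = 38.8% of the progeny.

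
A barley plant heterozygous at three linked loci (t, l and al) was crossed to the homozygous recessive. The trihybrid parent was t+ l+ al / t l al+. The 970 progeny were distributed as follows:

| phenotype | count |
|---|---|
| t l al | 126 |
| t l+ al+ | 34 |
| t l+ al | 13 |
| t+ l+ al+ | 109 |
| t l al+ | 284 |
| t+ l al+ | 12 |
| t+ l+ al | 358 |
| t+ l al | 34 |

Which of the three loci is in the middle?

t

The two rarest classes, t l+ al and t+ l al+, are the double crossovers. Comparing them with the parentals, only the t allele has switched, so t is the middle locus and the order is al – t – l.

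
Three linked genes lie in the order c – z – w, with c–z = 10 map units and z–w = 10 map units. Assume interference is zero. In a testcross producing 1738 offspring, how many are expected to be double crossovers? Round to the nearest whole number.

17

Map distances give recombination frequencies of 0.100 and 0.100 for the two intervals.
With no interference, expected double-crossover frequency = 0.100 × 0.100 = 0.01000.
Expected number = 0.01000 × 1738 = 17.38 ≈ 17.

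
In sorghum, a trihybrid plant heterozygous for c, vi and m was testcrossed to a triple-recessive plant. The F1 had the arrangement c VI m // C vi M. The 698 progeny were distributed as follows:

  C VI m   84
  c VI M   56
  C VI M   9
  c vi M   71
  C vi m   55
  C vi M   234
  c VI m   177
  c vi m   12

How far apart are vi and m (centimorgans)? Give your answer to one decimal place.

18.9 centimorgans

The two rarest classes, c vi m and C VI M, are the double crossovers. Comparing them with the parentals, only the vi allele has switched, so vi is the middle locus and the order is m – vi – c.
Crossovers in the m–vi interval produce the single-crossover classes c VI M and C vi m (56 + 55 = 111) plus the double crossovers (21).
RF(m–vi) = (111 + 21) / 698 = 132/698 = 0.1891 → 18.9 centimorgans.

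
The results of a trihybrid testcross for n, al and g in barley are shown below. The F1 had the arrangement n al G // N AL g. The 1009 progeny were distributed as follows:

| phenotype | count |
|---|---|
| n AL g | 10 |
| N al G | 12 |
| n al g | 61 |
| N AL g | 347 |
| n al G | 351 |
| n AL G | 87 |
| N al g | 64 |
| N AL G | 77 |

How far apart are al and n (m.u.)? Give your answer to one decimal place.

17.1 m.u.

The two rarest classes, N al G and n AL g, are the double crossovers. Comparing them with the parentals, only the n allele has switched, so n is the middle locus and the order is g – n – al.
Crossovers in the n–al interval produce the single-crossover classes n AL G and N al g (87 + 64 = 151) plus the double crossovers (22).
RF(n–al) = (151 + 22) / 1009 = 173/1009 = 0.1715 → 17.1 m.u.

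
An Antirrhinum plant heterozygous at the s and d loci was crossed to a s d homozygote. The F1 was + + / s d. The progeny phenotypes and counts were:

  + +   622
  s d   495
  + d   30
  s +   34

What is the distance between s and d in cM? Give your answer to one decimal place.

5.4 cM

The recombinant classes are + d and s +: 30 + 34 = 64.
Recombination frequency = 64/1181 = 0.0542 ≈ 5.4%, i.e. 5.4 cM.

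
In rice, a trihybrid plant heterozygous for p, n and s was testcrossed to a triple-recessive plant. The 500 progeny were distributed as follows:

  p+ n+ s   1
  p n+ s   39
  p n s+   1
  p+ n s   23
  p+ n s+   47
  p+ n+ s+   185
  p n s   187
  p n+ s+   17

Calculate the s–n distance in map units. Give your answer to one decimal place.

17.6 map units

The two most frequent reciprocal classes, p+ n+ s+ and p n s, are the parental types, so the F1 was p+ n+ s+ / p n s.
The two rarest classes, p+ n+ s and p n s+, are the double crossovers. Comparing them with the parentals, only the s allele has switched, so s is the middle locus and the order is p – s – n.
Crossovers in the s–n interval produce the single-crossover classes p+ n s+ and p n+ s (47 + 39 = 86) plus the double crossovers (2).
RF(s–n) = (86 + 2) / 500 = 88/500 = 0.1760 → 17.6 map units.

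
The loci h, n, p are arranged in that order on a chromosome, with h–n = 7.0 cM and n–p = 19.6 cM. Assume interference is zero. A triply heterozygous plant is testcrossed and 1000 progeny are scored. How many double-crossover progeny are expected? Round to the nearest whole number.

Map distances give recombination frequencies of 0.070 and 0.196 for the two intervals.
With no interference, expected double-crossover frequency = 0.070 × 0.196 = 0.01372.
Expected number = 0.01372 × 1000 = 13.72 ≈ 14.

14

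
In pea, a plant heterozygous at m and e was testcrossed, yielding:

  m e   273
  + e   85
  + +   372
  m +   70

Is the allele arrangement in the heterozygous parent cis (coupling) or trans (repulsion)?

cis

The two most frequent classes are + + (372) and m e (273); these are the parental (non-recombinant) types.
So the F1 carried + + on one chromosome and m e on the other — the recessive alleles are on the same chromosome (cis / coupling).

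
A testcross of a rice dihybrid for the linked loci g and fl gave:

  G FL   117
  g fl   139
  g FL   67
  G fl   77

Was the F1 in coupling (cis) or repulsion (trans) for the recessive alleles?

The two most frequent classes are G FL (117) and g fl (139); these are the parental (non-recombinant) types.
So the F1 carried G FL on one chromosome and g fl on the other — the recessive alleles are on the same chromosome (cis / coupling).

cis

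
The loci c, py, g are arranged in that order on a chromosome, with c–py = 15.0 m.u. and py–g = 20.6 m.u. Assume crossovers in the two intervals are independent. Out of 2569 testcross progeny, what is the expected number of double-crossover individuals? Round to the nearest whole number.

Map distances give recombination frequencies of 0.150 and 0.206 for the two intervals.
With no interference, expected double-crossover frequency = 0.150 × 0.206 = 0.03090.
Expected number = 0.03090 × 2569 = 79.38 ≈ 79.

79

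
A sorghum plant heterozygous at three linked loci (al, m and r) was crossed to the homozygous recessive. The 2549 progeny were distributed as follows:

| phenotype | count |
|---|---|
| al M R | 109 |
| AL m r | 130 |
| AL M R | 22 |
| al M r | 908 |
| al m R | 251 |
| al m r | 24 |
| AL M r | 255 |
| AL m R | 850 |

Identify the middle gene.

The two most frequent reciprocal classes, AL m R and al M r, are the parental types, so the F1 was AL m R / al M r.
The two rarest classes, AL M R and al m r, are the double crossovers. Comparing them with the parentals, only the m allele has switched, so m is the middle locus and the order is r – m – al.

m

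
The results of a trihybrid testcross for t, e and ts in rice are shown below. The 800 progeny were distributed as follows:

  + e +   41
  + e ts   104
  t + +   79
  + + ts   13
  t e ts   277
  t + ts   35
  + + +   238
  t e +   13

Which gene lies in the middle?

ts

The two most frequent reciprocal classes, t e ts and + + +, are the parental types, so the F1 was t e ts / + + +.
The two rarest classes, t e + and + + ts, are the double crossovers. Comparing them with the parentals, only the ts allele has switched, so ts is the middle locus and the order is t – ts – e.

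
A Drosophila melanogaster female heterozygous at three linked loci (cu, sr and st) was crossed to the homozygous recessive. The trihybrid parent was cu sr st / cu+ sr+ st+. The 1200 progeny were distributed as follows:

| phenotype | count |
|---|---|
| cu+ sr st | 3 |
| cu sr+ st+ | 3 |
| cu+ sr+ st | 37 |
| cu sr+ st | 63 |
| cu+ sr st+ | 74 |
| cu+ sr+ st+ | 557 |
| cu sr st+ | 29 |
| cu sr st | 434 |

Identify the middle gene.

The two rarest classes, cu+ sr st and cu sr+ st+, are the double crossovers. Comparing them with the parentals, only the cu allele has switched, so cu is the middle locus and the order is sr – cu – st.

cu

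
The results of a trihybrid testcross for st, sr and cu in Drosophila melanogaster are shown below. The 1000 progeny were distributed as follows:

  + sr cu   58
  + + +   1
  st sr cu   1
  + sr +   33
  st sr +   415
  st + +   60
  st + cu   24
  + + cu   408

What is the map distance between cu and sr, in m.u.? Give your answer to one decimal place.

12.0 m.u.

The two most frequent reciprocal classes, st sr + and + + cu, are the parental types, so the F1 was st sr + / + + cu.
The two rarest classes, st sr cu and + + +, are the double crossovers. Comparing them with the parentals, only the cu allele has switched, so cu is the middle locus and the order is st – cu – sr.
Crossovers in the cu–sr interval produce the single-crossover classes st + + and + sr cu (60 + 58 = 118) plus the double crossovers (2).
RF(cu–sr) = (118 + 2) / 1000 = 120/1000 = 0.1200 → 12.0 m.u.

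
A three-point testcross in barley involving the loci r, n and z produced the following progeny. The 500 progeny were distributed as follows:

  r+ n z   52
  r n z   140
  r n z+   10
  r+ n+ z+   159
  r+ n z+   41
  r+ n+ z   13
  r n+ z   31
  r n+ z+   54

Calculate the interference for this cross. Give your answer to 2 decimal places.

The two most frequent reciprocal classes, r n z and r+ n+ z+, are the parental types, so the F1 was r n z / r+ n+ z+.
The two rarest classes, r n z+ and r+ n+ z, are the double crossovers. Comparing them with the parentals, only the z allele has switched, so z is the middle locus and the order is r – z – n.
r–z: (106 + 23)/500 = 0.2580; z–n: (72 + 23)/500 = 0.1900.
Expected DCO frequency = 0.2580 × 0.1900 ≈ 0.04902; observed = 23/500 ≈ 0.04600.
Coefficient of coincidence = 0.04600/0.04902 ≈ 0.94; interference = 1 − 0.94 = 0.06.

0.06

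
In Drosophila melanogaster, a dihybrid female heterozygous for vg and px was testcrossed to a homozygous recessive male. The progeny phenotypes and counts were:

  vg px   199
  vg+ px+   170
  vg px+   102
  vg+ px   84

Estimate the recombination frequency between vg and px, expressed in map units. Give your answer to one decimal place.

The two most frequent classes, vg+ px+ (170) and vg px (199), are the parental types, so the F1 was vg+ px+ / vg px.
The recombinant classes are vg+ px and vg px+: 84 + 102 = 186.
Recombination frequency = 186/555 = 0.3351 ≈ 33.5%, i.e. 33.5 map units.

33.5 map units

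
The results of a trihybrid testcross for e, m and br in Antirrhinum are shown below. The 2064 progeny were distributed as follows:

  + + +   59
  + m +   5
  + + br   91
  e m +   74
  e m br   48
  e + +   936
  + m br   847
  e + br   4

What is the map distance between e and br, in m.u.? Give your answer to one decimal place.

5.6 m.u.

The two most frequent reciprocal classes, e + + and + m br, are the parental types, so the F1 was e + + / + m br.
The two rarest classes, e + br and + m +, are the double crossovers. Comparing them with the parentals, only the br allele has switched, so br is the middle locus and the order is m – br – e.
Crossovers in the br–e interval produce the single-crossover classes + + + and e m br (59 + 48 = 107) plus the double crossovers (9).
RF(br–e) = (107 + 9) / 2064 = 116/2064 = 0.0562 → 5.6 m.u.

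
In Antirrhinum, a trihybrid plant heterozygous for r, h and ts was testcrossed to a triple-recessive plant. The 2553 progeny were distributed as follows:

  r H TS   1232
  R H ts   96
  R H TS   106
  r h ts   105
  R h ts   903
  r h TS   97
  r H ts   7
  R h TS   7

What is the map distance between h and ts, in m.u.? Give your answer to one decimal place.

The two most frequent reciprocal classes, R h ts and r H TS, are the parental types, so the F1 was R h ts / r H TS.
The two rarest classes, R h TS and r H ts, are the double crossovers. Comparing them with the parentals, only the ts allele has switched, so ts is the middle locus and the order is r – ts – h.
Crossovers in the ts–h interval produce the single-crossover classes R H ts and r h TS (96 + 97 = 193) plus the double crossovers (14).
RF(ts–h) = (193 + 14) / 2553 = 207/2553 = 0.0811 → 8.1 m.u.

8.1 m.u.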